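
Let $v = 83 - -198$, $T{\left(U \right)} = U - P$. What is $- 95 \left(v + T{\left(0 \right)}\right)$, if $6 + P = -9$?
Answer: $-28120$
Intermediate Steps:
$P = -15$ ($P = -6 - 9 = -15$)
$T{\left(U \right)} = 15 + U$ ($T{\left(U \right)} = U - -15 = U + 15 = 15 + U$)
$v = 281$ ($v = 83 + 198 = 281$)
$- 95 \left(v + T{\left(0 \right)}\right) = - 95 \left(281 + \left(15 + 0\right)\right) = - 95 \left(281 + 15\right) = \left(-95\right) 296 = -28120$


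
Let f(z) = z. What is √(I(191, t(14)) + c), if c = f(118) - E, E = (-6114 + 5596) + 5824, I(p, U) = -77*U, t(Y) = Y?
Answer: I*√6266 ≈ 79.158*I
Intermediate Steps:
E = 5306 (E = -518 + 5824 = 5306)
c = -5188 (c = 118 - 1*5306 = 118 - 5306 = -5188)
√(I(191, t(14)) + c) = √(-77*14 - 5188) = √(-1078 - 5188) = √(-6266) = I*√6266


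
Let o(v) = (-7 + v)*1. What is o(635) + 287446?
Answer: 288074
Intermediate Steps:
o(v) = -7 + v
o(635) + 287446 = (-7 + 635) + 287446 = 628 + 287446 = 288074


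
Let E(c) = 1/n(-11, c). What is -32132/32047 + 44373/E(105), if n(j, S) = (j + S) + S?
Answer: 282982252537/32047 ≈ 8.8302e+6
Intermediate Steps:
n(j, S) = j + 2*S (n(j, S) = (S + j) + S = j + 2*S)
E(c) = 1/(-11 + 2*c)
-32132/32047 + 44373/E(105) = -32132/32047 + 44373/(1/(-11 + 2*105)) = -32132*1/32047 + 44373/(1/(-11 + 210)) = -32132/32047 + 44373/(1/199) = -32132/32047 + 44373*199 = -32132/32047 + 8830227 = 282982252537/32047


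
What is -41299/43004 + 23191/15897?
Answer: 48682223/97662084 ≈ 0.49848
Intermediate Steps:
-41299/43004 + 23191/15897 = -41299*1/43004 + 23191*(1/15897) = -41299/43004 + 3313/2271 = 48682223/97662084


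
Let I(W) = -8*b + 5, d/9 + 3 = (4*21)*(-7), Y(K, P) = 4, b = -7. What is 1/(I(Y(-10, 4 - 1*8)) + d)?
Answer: -1/5258 ≈ -0.00019019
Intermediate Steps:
d = -5319 (d = -27 + 9*((4*21)*(-7)) = -27 + 9*(84*(-7)) = -27 + 9*(-588) = -27 - 5292 = -5319)
I(W) = 61 (I(W) = -8*(-7) + 5 = 56 + 5 = 61)
1/(I(Y(-10, 4 - 1*8)) + d) = 1/(61 - 5319) = 1/(-5258) = -1/5258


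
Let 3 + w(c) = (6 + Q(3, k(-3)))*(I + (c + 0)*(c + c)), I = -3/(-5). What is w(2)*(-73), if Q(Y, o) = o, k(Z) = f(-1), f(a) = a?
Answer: -2920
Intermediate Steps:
k(Z) = -1
I = ⅗ (I = -3*(-⅕) = ⅗ ≈ 0.60000)
w(c) = 10*c² (w(c) = -3 + (6 - 1)*(⅗ + (c + 0)*(c + c)) = -3 + 5*(⅗ + c*(2*c)) = -3 + 5*(⅗ + 2*c²) = -3 + (3 + 10*c²) = 10*c²)
w(2)*(-73) = (10*2²)*(-73) = (10*4)*(-73) = 40*(-73) = -2920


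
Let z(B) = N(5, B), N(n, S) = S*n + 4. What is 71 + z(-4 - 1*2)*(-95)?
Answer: 2541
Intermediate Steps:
N(n, S) = 4 + S*n
z(B) = 4 + 5*B (z(B) = 4 + B*5 = 4 + 5*B)
71 + z(-4 - 1*2)*(-95) = 71 + (4 + 5*(-4 - 1*2))*(-95) = 71 + (4 + 5*(-4 - 2))*(-95) = 71 + (4 + 5*(-6))*(-95) = 71 + (4 - 30)*(-95) = 71 - 26*(-95) = 71 + 2470 = 2541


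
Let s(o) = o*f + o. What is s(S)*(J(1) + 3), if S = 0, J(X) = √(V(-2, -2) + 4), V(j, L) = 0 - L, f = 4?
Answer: 0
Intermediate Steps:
V(j, L) = -L
J(X) = √6 (J(X) = √(-1*(-2) + 4) = √(2 + 4) = √6)
s(o) = 5*o (s(o) = o*4 + o = 4*o + o = 5*o)
s(S)*(J(1) + 3) = (5*0)*(√6 + 3) = 0*(3 + √6) = 0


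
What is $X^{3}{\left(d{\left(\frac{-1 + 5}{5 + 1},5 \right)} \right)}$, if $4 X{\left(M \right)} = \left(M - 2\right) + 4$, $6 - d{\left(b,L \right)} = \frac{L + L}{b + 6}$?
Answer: $\frac{2197}{512} \approx 4.291$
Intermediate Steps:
$d{\left(b,L \right)} = 6 - \frac{2 L}{6 + b}$ ($d{\left(b,L \right)} = 6 - \frac{L + L}{b + 6} = 6 - \frac{2 L}{6 + b}$)
$X{\left(M \right)} = \frac{1}{2} + \frac{M}{4}$ ($X{\left(M \right)} = \frac{\left(M - 2\right) + 4}{4} = \frac{\left(-2 + M\right) + 4}{4} = \frac{2 + M}{4} = \frac{1}{2} + \frac{M}{4}$)
$X^{3}{\left(d{\left(\frac{-1 + 5}{5 + 1},5 \right)} \right)} = \left(\frac{1}{2} + \frac{2 \frac{1}{6 + \frac{-1 + 5}{5 + 1}} \left(18 - 5 + 3 \frac{-1 + 5}{5 + 1}\right)}{4}\right)^{3} = \left(\frac{1}{2} + \frac{2 \frac{1}{6 + \frac{4}{6}} \left(18 - 5 + 3 \cdot \frac{4}{6}\right)}{4}\right)^{3} = \left(\frac{1}{2} + \frac{2 \frac{1}{6 + 4 \cdot \frac{1}{6}} \left(18 - 5 + 3 \cdot 4 \cdot \frac{1}{6}\right)}{4}\right)^{3} = \left(\frac{1}{2} + \frac{2 \frac{1}{6 + \frac{2}{3}} \left(18 - 5 + 3 \cdot \frac{2}{3}\right)}{4}\right)^{3} = \left(\frac{1}{2} + \frac{2 \frac{1}{\frac{20}{3}} \left(18 - 5 + 2\right)}{4}\right)^{3} = \left(\frac{1}{2} + \frac{2 \cdot \frac{3}{20} \cdot 15}{4}\right)^{3} = \left(\frac{1}{2} + \frac{1}{4} \cdot \frac{9}{2}\right)^{3} = \left(\frac{1}{2} + \frac{9}{8}\right)^{3} = \left(\frac{13}{8}\right)^{3} = \frac{2197}{512}$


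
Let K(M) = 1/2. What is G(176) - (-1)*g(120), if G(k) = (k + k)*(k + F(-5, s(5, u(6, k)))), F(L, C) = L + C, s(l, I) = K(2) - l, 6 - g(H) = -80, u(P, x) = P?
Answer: 58694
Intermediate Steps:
K(M) = 1/2
g(H) = 86 (g(H) = 6 - 1*(-80) = 6 + 80 = 86)
s(l, I) = 1/2 - l
F(L, C) = C + L
G(k) = 2*k*(-19/2 + k) (G(k) = (k + k)*(k + ((1/2 - 1*5) - 5)) = (2*k)*(k + ((1/2 - 5) - 5)) = (2*k)*(k + (-9/2 - 5)) = (2*k)*(k - 19/2) = (2*k)*(-19/2 + k) = 2*k*(-19/2 + k))
G(176) - (-1)*g(120) = 176*(-19 + 2*176) - (-1)*86 = 176*(-19 + 352) - 1*(-86) = 176*333 + 86 = 58608 + 86 = 58694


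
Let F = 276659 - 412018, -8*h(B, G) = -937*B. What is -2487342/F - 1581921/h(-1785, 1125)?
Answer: 279676637262/10780667555 ≈ 25.942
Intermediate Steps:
h(B, G) = 937*B/8 (h(B, G) = -(-937)*B/8 = 937*B/8)
F = -135359
-2487342/F - 1581921/h(-1785, 1125) = -2487342/(-135359) - 1581921/((937/8)*(-1785)) = -2487342*(-1/135359) - 1581921/(-1672545/8) = 2487342/135359 - 1581921*(-8/1672545) = 2487342/135359 + 4218456/557515 = 279676637262/10780667555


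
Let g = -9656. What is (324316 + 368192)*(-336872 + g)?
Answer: -239973412224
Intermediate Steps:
(324316 + 368192)*(-336872 + g) = (324316 + 368192)*(-336872 - 9656) = 692508*(-346528) = -239973412224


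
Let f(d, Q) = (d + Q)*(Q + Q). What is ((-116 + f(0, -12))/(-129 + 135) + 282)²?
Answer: 868624/9 ≈ 96514.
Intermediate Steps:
f(d, Q) = 2*Q*(Q + d) (f(d, Q) = (Q + d)*(2*Q) = 2*Q*(Q + d))
((-116 + f(0, -12))/(-129 + 135) + 282)² = ((-116 + 2*(-12)*(-12 + 0))/(-129 + 135) + 282)² = ((-116 + 2*(-12)*(-12))/6 + 282)² = ((-116 + 288)*(⅙) + 282)² = (172*(⅙) + 282)² = (86/3 + 282)² = (932/3)² = 868624/9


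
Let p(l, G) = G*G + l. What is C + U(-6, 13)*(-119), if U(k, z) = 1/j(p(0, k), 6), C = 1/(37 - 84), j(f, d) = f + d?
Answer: -805/282 ≈ -2.8546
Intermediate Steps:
p(l, G) = l + G**2 (p(l, G) = G**2 + l = l + G**2)
j(f, d) = d + f
C = -1/47 (C = 1/(-47) = -1/47 ≈ -0.021277)
U(k, z) = 1/(6 + k**2) (U(k, z) = 1/(6 + (0 + k**2)) = 1/(6 + k**2))
C + U(-6, 13)*(-119) = -1/47 - 119/(6 + (-6)**2) = -1/47 - 119/(6 + 36) = -1/47 - 119/42 = -1/47 + (1/42)*(-119) = -1/47 - 17/6 = -805/282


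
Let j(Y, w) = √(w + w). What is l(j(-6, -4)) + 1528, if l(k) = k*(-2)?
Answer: 1528 - 4*I*√2 ≈ 1528.0 - 5.6569*I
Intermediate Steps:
j(Y, w) = √2*√w (j(Y, w) = √(2*w) = √2*√w)
l(k) = -2*k
l(j(-6, -4)) + 1528 = -2*√2*√(-4) + 1528 = -2*√2*2*I + 1528 = -4*I*√2 + 1528 = 1528 - 4*I*√2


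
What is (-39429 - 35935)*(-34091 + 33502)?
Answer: 44389396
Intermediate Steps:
(-39429 - 35935)*(-34091 + 33502) = -75364*(-589) = 44389396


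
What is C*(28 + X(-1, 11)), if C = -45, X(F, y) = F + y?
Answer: -1710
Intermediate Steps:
C*(28 + X(-1, 11)) = -45*(28 + (-1 + 11)) = -45*(28 + 10) = -45*38 = -1710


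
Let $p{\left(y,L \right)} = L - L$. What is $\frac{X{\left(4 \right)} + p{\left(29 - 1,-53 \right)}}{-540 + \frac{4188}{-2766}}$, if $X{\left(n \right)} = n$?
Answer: $- \frac{922}{124819} \approx -0.0073867$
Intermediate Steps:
$p{\left(y,L \right)} = 0$
$\frac{X{\left(4 \right)} + p{\left(29 - 1,-53 \right)}}{-540 + \frac{4188}{-2766}} = \frac{4 + 0}{-540 + \frac{4188}{-2766}} = \frac{4}{-540 + 4188 \left(- \frac{1}{2766}\right)} = \frac{4}{-540 - \frac{698}{461}} = \frac{4}{- \frac{249638}{461}} = 4 \left(- \frac{461}{249638}\right) = - \frac{922}{124819}$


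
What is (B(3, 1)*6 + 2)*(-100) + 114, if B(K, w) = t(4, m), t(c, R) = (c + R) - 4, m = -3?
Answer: 1714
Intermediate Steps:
t(c, R) = -4 + R + c (t(c, R) = (R + c) - 4 = -4 + R + c)
B(K, w) = -3 (B(K, w) = -4 - 3 + 4 = -3)
(B(3, 1)*6 + 2)*(-100) + 114 = (-3*6 + 2)*(-100) + 114 = (-18 + 2)*(-100) + 114 = -16*(-100) + 114 = 1600 + 114 = 1714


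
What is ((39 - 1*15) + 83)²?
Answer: 11449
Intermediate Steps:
((39 - 1*15) + 83)² = ((39 - 15) + 83)² = (24 + 83)² = 107² = 11449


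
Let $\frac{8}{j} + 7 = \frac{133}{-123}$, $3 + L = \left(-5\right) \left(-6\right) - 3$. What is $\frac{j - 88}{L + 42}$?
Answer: $- \frac{22114}{16401} \approx -1.3483$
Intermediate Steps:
$L = 24$ ($L = -3 - -27 = -3 + \left(30 - 3\right) = -3 + 27 = 24$)
$j = - \frac{492}{497}$ ($j = \frac{8}{-7 + \frac{133}{-123}} = \frac{8}{-7 + 133 \left(- \frac{1}{123}\right)} = \frac{8}{-7 - \frac{133}{123}} = \frac{8}{- \frac{994}{123}} = 8 \left(- \frac{123}{994}\right) = - \frac{492}{497} \approx -0.98994$)
$\frac{j - 88}{L + 42} = \frac{- \frac{492}{497} - 88}{24 + 42} = \frac{1}{66} \left(- \frac{44228}{497}\right) = - \frac{22114}{16401}$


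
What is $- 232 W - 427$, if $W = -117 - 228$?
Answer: $79613$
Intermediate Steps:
$W = -345$ ($W = -117 - 228 = -345$)
$- 232 W - 427 = \left(-232\right) \left(-345\right) - 427 = 80040 - 427 = 79613$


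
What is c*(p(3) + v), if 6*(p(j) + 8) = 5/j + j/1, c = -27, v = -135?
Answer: 3840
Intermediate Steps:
p(j) = -8 + j/6 + 5/(6*j) (p(j) = -8 + (5/j + j/1)/6 = -8 + (5/j + j*1)/6 = -8 + (5/j + j)/6 = -8 + (j + 5/j)/6 = -8 + (j/6 + 5/(6*j)) = -8 + j/6 + 5/(6*j))
c*(p(3) + v) = -27*((⅙)*(5 + 3*(-48 + 3))/3 - 135) = -27*((⅙)*(⅓)*(5 + 3*(-45)) - 135) = -27*((⅙)*(⅓)*(5 - 135) - 135) = -27*((⅙)*(⅓)*(-130) - 135) = -27*(-65/9 - 135) = -27*(-1280/9) = 3840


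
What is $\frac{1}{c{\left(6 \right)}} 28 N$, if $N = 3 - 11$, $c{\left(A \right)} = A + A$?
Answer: $- \frac{56}{3} \approx -18.667$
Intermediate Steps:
$c{\left(A \right)} = 2 A$
$N = -8$
$\frac{1}{c{\left(6 \right)}} 28 N = \frac{1}{2 \cdot 6} \cdot 28 \left(-8\right) = \frac{1}{12} \cdot 28 \left(-8\right) = \frac{7}{3} \left(-8\right) = - \frac{56}{3}$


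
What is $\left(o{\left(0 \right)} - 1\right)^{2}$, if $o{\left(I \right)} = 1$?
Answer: $0$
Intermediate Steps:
$\left(o{\left(0 \right)} - 1\right)^{2} = \left(1 - 1\right)^{2} = 0^{2} = 0$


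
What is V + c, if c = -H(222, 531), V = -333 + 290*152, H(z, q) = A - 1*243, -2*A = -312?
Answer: 43834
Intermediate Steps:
A = 156 (A = -½*(-312) = 156)
H(z, q) = -87 (H(z, q) = 156 - 1*243 = 156 - 243 = -87)
V = 43747 (V = -333 + 44080 = 43747)
c = 87 (c = -1*(-87) = 87)
V + c = 43747 + 87 = 43834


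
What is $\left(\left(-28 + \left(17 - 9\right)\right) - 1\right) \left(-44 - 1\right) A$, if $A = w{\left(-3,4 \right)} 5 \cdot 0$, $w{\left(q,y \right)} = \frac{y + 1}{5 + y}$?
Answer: $0$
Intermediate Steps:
$w{\left(q,y \right)} = \frac{1 + y}{5 + y}$
$A = 0$ ($A = \frac{1 + 4}{5 + 4} \cdot 5 \cdot 0 = \frac{1}{9} \cdot 5 \cdot 5 \cdot 0 = \frac{5}{9} \cdot 5 \cdot 0 = \frac{25}{9} \cdot 0 = 0$)
$\left(\left(-28 + \left(17 - 9\right)\right) - 1\right) \left(-44 - 1\right) A = \left(\left(-28 + \left(17 - 9\right)\right) - 1\right) \left(-44 - 1\right) 0 = \left(\left(-28 + 8\right) - 1\right) \left(-45\right) 0 = \left(-20 - 1\right) \left(-45\right) 0 = \left(-21\right) \left(-45\right) 0 = 945 \cdot 0 = 0$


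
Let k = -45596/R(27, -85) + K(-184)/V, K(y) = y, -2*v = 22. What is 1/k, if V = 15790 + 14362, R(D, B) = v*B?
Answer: -3524015/171872829 ≈ -0.020504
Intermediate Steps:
v = -11 (v = -1/2*22 = -11)
R(D, B) = -11*B
V = 30152
k = -171872829/3524015 (k = -45596/((-11*(-85))) - 184/30152 = -45596/935 - 184*1/30152 = -45596*1/935 - 23/3769 = -45596/935 - 23/3769 = -171872829/3524015 ≈ -48.772)
1/k = 1/(-171872829/3524015) = -3524015/171872829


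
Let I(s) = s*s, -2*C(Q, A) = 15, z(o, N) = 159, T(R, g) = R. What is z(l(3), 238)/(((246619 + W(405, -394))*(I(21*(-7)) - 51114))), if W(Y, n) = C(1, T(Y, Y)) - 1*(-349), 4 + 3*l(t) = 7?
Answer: -106/4857713035 ≈ -2.1821e-8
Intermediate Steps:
l(t) = 1 (l(t) = -4/3 + (⅓)*7 = -4/3 + 7/3 = 1)
C(Q, A) = -15/2 (C(Q, A) = -½*15 = -15/2)
I(s) = s²
W(Y, n) = 683/2 (W(Y, n) = -15/2 - 1*(-349) = -15/2 + 349 = 683/2)
z(l(3), 238)/(((246619 + W(405, -394))*(I(21*(-7)) - 51114))) = 159/(((246619 + 683/2)*((21*(-7))² - 51114))) = 159/((493921*((-147)² - 51114)/2)) = 159/((493921*(21609 - 51114)/2)) = 159/(((493921/2)*(-29505))) = 159/(-14573139105/2) = 159*(-2/14573139105) = -106/4857713035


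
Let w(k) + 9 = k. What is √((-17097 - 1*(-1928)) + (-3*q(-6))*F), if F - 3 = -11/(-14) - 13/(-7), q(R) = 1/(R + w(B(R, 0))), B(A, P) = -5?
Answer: I*√297295810/140 ≈ 123.16*I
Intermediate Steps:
w(k) = -9 + k
q(R) = 1/(-14 + R) (q(R) = 1/(R + (-9 - 5)) = 1/(R - 14) = 1/(-14 + R))
F = 79/14 (F = 3 + (-11/(-14) - 13/(-7)) = 3 + (-11*(-1/14) - 13*(-⅐)) = 3 + (11/14 + 13/7) = 3 + 37/14 = 79/14 ≈ 5.6429)
√((-17097 - 1*(-1928)) + (-3*q(-6))*F) = √((-17097 - 1*(-1928)) - 3/(-14 - 6)*(79/14)) = √((-17097 + 1928) - 3/(-20)*(79/14)) = √(-15169 - 3*(-1/20)*(79/14)) = √(-15169 + (3/20)*(79/14)) = √(-15169 + 237/280) = √(-4247083/280) = I*√297295810/140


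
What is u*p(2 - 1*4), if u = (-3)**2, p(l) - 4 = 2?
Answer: 54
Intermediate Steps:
p(l) = 6 (p(l) = 4 + 2 = 6)
u = 9
u*p(2 - 1*4) = 9*6 = 54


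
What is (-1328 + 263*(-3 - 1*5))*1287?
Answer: -4416984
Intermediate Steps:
(-1328 + 263*(-3 - 1*5))*1287 = (-1328 + 263*(-3 - 5))*1287 = (-1328 + 263*(-8))*1287 = (-1328 - 2104)*1287 = -3432*1287 = -4416984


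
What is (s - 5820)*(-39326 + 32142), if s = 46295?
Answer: -290772400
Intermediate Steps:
(s - 5820)*(-39326 + 32142) = (46295 - 5820)*(-39326 + 32142) = 40475*(-7184) = -290772400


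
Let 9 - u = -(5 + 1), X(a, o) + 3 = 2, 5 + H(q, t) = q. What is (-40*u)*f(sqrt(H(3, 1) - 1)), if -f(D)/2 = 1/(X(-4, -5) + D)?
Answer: -300 - 300*I*sqrt(3) ≈ -300.0 - 519.62*I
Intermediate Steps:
H(q, t) = -5 + q
X(a, o) = -1 (X(a, o) = -3 + 2 = -1)
u = 15 (u = 9 - (-1)*(5 + 1) = 9 - (-1)*6 = 9 - 1*(-6) = 9 + 6 = 15)
f(D) = -2/(-1 + D)
(-40*u)*f(sqrt(H(3, 1) - 1)) = (-40*15)*(-2/(-1 + sqrt((-5 + 3) - 1))) = -(-1200)/(-1 + sqrt(-2 - 1)) = -(-1200)/(-1 + sqrt(-3)) = -(-1200)/(-1 + I*sqrt(3)) = 1200/(-1 + I*sqrt(3))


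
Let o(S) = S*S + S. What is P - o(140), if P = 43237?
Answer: 23497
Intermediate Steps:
o(S) = S + S² (o(S) = S² + S = S + S²)
P - o(140) = 43237 - 140*(1 + 140) = 43237 - 140*141 = 43237 - 1*19740 = 43237 - 19740 = 23497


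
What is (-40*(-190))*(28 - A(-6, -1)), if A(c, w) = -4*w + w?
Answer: 190000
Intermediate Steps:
A(c, w) = -3*w
(-40*(-190))*(28 - A(-6, -1)) = (-40*(-190))*(28 - (-3)*(-1)) = 7600*(28 - 1*3) = 7600*(28 - 3) = 7600*25 = 190000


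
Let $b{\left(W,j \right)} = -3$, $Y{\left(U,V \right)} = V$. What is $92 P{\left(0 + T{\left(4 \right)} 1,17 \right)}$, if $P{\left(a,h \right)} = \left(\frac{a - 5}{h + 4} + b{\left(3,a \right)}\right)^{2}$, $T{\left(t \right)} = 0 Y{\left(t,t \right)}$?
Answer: $\frac{425408}{441} \approx 964.64$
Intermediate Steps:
$T{\left(t \right)} = 0$ ($T{\left(t \right)} = 0 t = 0$)
$P{\left(a,h \right)} = \left(-3 + \frac{-5 + a}{4 + h}\right)^{2}$ ($P{\left(a,h \right)} = \left(\frac{a - 5}{h + 4} - 3\right)^{2} = \left(\frac{-5 + a}{4 + h} - 3\right)^{2} = \left(-3 + \frac{-5 + a}{4 + h}\right)^{2}$)
$92 P{\left(0 + T{\left(4 \right)} 1,17 \right)} = 92 \frac{\left(-17 + \left(0 + 0 \cdot 1\right) - 51\right)^{2}}{\left(4 + 17\right)^{2}} = 92 \frac{\left(-17 + \left(0 + 0\right) - 51\right)^{2}}{441} = 92 \frac{\left(-17 + 0 - 51\right)^{2}}{441} = 92 \frac{\left(-68\right)^{2}}{441} = 92 \cdot \frac{1}{441} \cdot 4624 = 92 \cdot \frac{4624}{441} = \frac{425408}{441}$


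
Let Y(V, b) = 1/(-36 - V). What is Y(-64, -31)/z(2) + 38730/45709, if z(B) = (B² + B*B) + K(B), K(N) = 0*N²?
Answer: 8721229/10238816 ≈ 0.85178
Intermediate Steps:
K(N) = 0
z(B) = 2*B² (z(B) = (B² + B*B) + 0 = (B² + B²) + 0 = 2*B² + 0 = 2*B²)
Y(-64, -31)/z(2) + 38730/45709 = (-1/(36 - 64))/((2*2²)) + 38730/45709 = (-1/(-28))/((2*4)) + 38730*(1/45709) = -1*(-1/28)/8 + 38730/45709 = (1/28)*(⅛) + 38730/45709 = 1/224 + 38730/45709 = 8721229/10238816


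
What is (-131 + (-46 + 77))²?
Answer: 10000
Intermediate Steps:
(-131 + (-46 + 77))² = (-131 + 31)² = (-100)² = 10000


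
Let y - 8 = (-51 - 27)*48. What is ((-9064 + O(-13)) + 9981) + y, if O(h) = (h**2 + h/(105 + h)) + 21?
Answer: -241881/92 ≈ -2629.1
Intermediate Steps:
O(h) = 21 + h**2 + h/(105 + h) (O(h) = (h**2 + h/(105 + h)) + 21 = 21 + h**2 + h/(105 + h))
y = -3736 (y = 8 + (-51 - 27)*48 = 8 - 78*48 = 8 - 3744 = -3736)
((-9064 + O(-13)) + 9981) + y = ((-9064 + (2205 + (-13)**3 + 22*(-13) + 105*(-13)**2)/(105 - 13)) + 9981) - 3736 = ((-9064 + (2205 - 2197 - 286 + 105*169)/92) + 9981) - 3736 = ((-9064 + (2205 - 2197 - 286 + 17745)/92) + 9981) - 3736 = ((-9064 + (1/92)*17467) + 9981) - 3736 = ((-9064 + 17467/92) + 9981) - 3736 = (-816421/92 + 9981) - 3736 = 101831/92 - 3736 = -241881/92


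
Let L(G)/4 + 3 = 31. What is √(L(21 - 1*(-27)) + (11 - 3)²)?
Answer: 4*√11 ≈ 13.266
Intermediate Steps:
L(G) = 112 (L(G) = -12 + 4*31 = -12 + 124 = 112)
√(L(21 - 1*(-27)) + (11 - 3)²) = √(112 + (11 - 3)²) = √(112 + 8²) = √(112 + 64) = √176 = 4*√11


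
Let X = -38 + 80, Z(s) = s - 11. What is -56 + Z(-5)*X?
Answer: -728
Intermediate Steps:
Z(s) = -11 + s
X = 42
-56 + Z(-5)*X = -56 + (-11 - 5)*42 = -56 - 16*42 = -56 - 672 = -728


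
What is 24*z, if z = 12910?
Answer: 309840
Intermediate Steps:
24*z = 24*12910 = 309840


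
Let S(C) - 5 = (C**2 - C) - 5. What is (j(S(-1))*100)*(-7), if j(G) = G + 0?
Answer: -1400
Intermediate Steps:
S(C) = C**2 - C (S(C) = 5 + ((C**2 - C) - 5) = 5 + (-5 + C**2 - C) = C**2 - C)
j(G) = G
(j(S(-1))*100)*(-7) = (-(-1 - 1)*100)*(-7) = (-1*(-2)*100)*(-7) = (2*100)*(-7) = 200*(-7) = -1400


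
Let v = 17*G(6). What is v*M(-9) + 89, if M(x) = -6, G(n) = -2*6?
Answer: 1313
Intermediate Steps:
G(n) = -12
v = -204 (v = 17*(-12) = -204)
v*M(-9) + 89 = -204*(-6) + 89 = 1224 + 89 = 1313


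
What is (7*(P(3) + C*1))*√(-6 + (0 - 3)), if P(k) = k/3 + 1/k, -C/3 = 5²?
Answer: -1547*I ≈ -1547.0*I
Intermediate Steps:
C = -75 (C = -3*5² = -3*25 = -75)
P(k) = 1/k + k/3 (P(k) = k*(⅓) + 1/k = k/3 + 1/k = 1/k + k/3)
(7*(P(3) + C*1))*√(-6 + (0 - 3)) = (7*((1/3 + (⅓)*3) - 75*1))*√(-6 + (0 - 3)) = (7*((⅓ + 1) - 75))*√(-6 - 3) = (7*(4/3 - 75))*√(-9) = (7*(-221/3))*(3*I) = -1547*I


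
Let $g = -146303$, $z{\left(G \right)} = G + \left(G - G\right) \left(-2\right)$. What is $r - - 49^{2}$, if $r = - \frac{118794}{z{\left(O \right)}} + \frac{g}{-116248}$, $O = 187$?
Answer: $\frac{317451525}{179656} \approx 1767.0$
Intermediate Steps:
$z{\left(G \right)} = G$ ($z{\left(G \right)} = G + 0 \left(-2\right) = G + 0 = G$)
$r = - \frac{113902531}{179656}$ ($r = - \frac{118794}{187} - \frac{146303}{-116248} = \left(-118794\right) \frac{1}{187} - - \frac{146303}{116248} = - \frac{118794}{187} + \frac{146303}{116248} = - \frac{113902531}{179656} \approx -634.0$)
$r - - 49^{2} = - \frac{113902531}{179656} - - 49^{2} = - \frac{113902531}{179656} - \left(-1\right) 2401 = - \frac{113902531}{179656} - -2401 = - \frac{113902531}{179656} + 2401 = \frac{317451525}{179656}$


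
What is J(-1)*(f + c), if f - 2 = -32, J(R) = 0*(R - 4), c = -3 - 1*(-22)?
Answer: 0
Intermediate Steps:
c = 19 (c = -3 + 22 = 19)
J(R) = 0 (J(R) = 0*(-4 + R) = 0)
f = -30 (f = 2 - 32 = -30)
J(-1)*(f + c) = 0*(-30 + 19) = 0*(-11) = 0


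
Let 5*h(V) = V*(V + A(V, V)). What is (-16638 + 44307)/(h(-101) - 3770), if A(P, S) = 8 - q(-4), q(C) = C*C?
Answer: -138345/7841 ≈ -17.644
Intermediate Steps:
q(C) = C²
A(P, S) = -8 (A(P, S) = 8 - 1*(-4)² = 8 - 1*16 = 8 - 16 = -8)
h(V) = V*(-8 + V)/5 (h(V) = (V*(V - 8))/5 = (V*(-8 + V))/5 = V*(-8 + V)/5)
(-16638 + 44307)/(h(-101) - 3770) = (-16638 + 44307)/((⅕)*(-101)*(-8 - 101) - 3770) = 27669/((⅕)*(-101)*(-109) - 3770) = 27669/(11009/5 - 3770) = 27669/(-7841/5) = 27669*(-5/7841) = -138345/7841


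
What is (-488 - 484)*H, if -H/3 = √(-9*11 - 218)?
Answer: 2916*I*√317 ≈ 51918.0*I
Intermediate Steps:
H = -3*I*√317 (H = -3*√(-9*11 - 218) = -3*√(-99 - 218) = -3*I*√317 ≈ -53.413*I)
(-488 - 484)*H = (-488 - 484)*(-3*I*√317) = -(-2916)*I*√317 = 2916*I*√317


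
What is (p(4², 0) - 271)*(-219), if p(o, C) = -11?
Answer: 61758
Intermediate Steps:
(p(4², 0) - 271)*(-219) = (-11 - 271)*(-219) = -282*(-219) = 61758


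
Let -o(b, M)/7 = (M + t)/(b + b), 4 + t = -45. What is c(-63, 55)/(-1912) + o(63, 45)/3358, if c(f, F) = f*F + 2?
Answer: 52331305/28892232 ≈ 1.8113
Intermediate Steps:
t = -49 (t = -4 - 45 = -49)
c(f, F) = 2 + F*f (c(f, F) = F*f + 2 = 2 + F*f)
o(b, M) = -7*(-49 + M)/(2*b) (o(b, M) = -7*(M - 49)/(b + b) = -7*(-49 + M)/(2*b))
c(-63, 55)/(-1912) + o(63, 45)/3358 = (2 + 55*(-63))/(-1912) + ((7/2)*(49 - 1*45)/63)/3358 = (2 - 3465)*(-1/1912) + ((7/2)*(1/63)*(49 - 45))*(1/3358) = -3463*(-1/1912) + ((7/2)*(1/63)*4)*(1/3358) = 3463/1912 + (2/9)*(1/3358) = 3463/1912 + 1/15111 = 52331305/28892232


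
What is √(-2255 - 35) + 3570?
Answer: 3570 + I*√2290 ≈ 3570.0 + 47.854*I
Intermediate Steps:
√(-2255 - 35) + 3570 = √(-2290) + 3570 = I*√2290 + 3570 = 3570 + I*√2290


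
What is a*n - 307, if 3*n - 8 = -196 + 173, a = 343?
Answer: -2022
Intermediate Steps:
n = -5 (n = 8/3 + (-196 + 173)/3 = 8/3 + (⅓)*(-23) = 8/3 - 23/3 = -5)
a*n - 307 = 343*(-5) - 307 = -1715 - 307 = -2022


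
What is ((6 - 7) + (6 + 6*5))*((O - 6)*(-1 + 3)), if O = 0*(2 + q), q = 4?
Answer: -420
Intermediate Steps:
O = 0 (O = 0*(2 + 4) = 0*6 = 0)
((6 - 7) + (6 + 6*5))*((O - 6)*(-1 + 3)) = ((6 - 7) + (6 + 6*5))*((0 - 6)*(-1 + 3)) = (-1 + (6 + 30))*(-6*2) = (-1 + 36)*(-12) = 35*(-12) = -420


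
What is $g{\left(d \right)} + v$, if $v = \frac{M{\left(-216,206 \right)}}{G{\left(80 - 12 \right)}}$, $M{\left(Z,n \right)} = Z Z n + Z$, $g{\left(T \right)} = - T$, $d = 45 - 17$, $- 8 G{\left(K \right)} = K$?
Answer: $- \frac{19222316}{17} \approx -1.1307 \cdot 10^{6}$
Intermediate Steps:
$G{\left(K \right)} = - \frac{K}{8}$
$d = 28$
$M{\left(Z,n \right)} = Z + n Z^{2}$ ($M{\left(Z,n \right)} = Z^{2} n + Z = n Z^{2} + Z = Z + n Z^{2}$)
$v = - \frac{19221840}{17}$ ($v = \frac{\left(-216\right) \left(1 - 44496\right)}{\left(- \frac{1}{8}\right) \left(80 - 12\right)} = \frac{\left(-216\right) \left(1 - 44496\right)}{\left(- \frac{1}{8}\right) 68} = \frac{\left(-216\right) \left(-44495\right)}{- \frac{17}{2}} = 9610920 \left(- \frac{2}{17}\right) = - \frac{19221840}{17} \approx -1.1307 \cdot 10^{6}$)
$g{\left(d \right)} + v = \left(-1\right) 28 - \frac{19221840}{17} = -28 - \frac{19221840}{17} = - \frac{19222316}{17}$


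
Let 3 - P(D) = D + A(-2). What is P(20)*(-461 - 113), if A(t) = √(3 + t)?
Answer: 10332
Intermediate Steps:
P(D) = 2 - D (P(D) = 3 - (D + √(3 - 2)) = 3 - (D + √1) = 3 - (D + 1) = 3 - (1 + D) = 3 + (-1 - D) = 2 - D)
P(20)*(-461 - 113) = (2 - 1*20)*(-461 - 113) = (2 - 20)*(-574) = -18*(-574) = 10332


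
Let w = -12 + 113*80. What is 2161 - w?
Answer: -6867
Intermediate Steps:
w = 9028 (w = -12 + 9040 = 9028)
2161 - w = 2161 - 1*9028 = 2161 - 9028 = -6867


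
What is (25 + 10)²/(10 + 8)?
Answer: 1225/18 ≈ 68.056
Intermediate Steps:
(25 + 10)²/(10 + 8) = 35²/18 = 1225*(1/18) = 1225/18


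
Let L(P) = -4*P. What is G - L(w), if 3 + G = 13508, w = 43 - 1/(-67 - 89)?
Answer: 533404/39 ≈ 13677.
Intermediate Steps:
w = 6709/156 (w = 43 - 1/(-156) = 43 - 1*(-1/156) = 43 + 1/156 = 6709/156 ≈ 43.006)
G = 13505 (G = -3 + 13508 = 13505)
G - L(w) = 13505 - (-4)*6709/156 = 13505 - 1*(-6709/39) = 13505 + 6709/39 = 533404/39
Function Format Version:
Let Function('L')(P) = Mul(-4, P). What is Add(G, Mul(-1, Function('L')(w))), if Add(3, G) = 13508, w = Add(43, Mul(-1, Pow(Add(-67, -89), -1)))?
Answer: Rational(533404, 39) ≈ 13677.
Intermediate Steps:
w = Rational(6709, 156) (w = Add(43, Mul(-1, Pow(-156, -1))) = Add(43, Mul(-1, Rational(-1, 156))) = Add(43, Rational(1, 156)) = Rational(6709, 156) ≈ 43.006)
G = 13505 (G = Add(-3, 13508) = 13505)
Add(G, Mul(-1, Function('L')(w))) = Add(13505, Mul(-1, Mul(-4, Rational(6709, 156)))) = Add(13505, Mul(-1, Rational(-6709, 39))) = Add(13505, Rational(6709, 39)) = Rational(533404, 39)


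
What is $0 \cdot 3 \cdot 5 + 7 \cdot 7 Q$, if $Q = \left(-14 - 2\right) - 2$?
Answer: $-882$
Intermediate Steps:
$Q = -18$ ($Q = -16 - 2 = -18$)
$0 \cdot 3 \cdot 5 + 7 \cdot 7 Q = 0 \cdot 3 \cdot 5 + 7 \cdot 7 \left(-18\right) = 0 \cdot 5 + 49 \left(-18\right) = 0 - 882 = -882$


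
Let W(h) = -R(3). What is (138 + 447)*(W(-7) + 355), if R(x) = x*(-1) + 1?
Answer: 208845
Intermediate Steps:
R(x) = 1 - x (R(x) = -x + 1 = 1 - x)
W(h) = 2 (W(h) = -(1 - 1*3) = -(1 - 3) = -1*(-2) = 2)
(138 + 447)*(W(-7) + 355) = (138 + 447)*(2 + 355) = 585*357 = 208845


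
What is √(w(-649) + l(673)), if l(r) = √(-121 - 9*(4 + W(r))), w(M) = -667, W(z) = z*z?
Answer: √(-667 + I*√4076518) ≈ 27.013 + 37.372*I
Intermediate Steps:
W(z) = z²
l(r) = √(-157 - 9*r²) (l(r) = √(-121 - 9*(4 + r²)) = √(-121 + (-36 - 9*r²)) = √(-157 - 9*r²))
√(w(-649) + l(673)) = √(-667 + √(-157 - 9*673²)) = √(-667 + √(-157 - 9*452929)) = √(-667 + √(-157 - 4076361)) = √(-667 + √(-4076518)) = √(-667 + I*√4076518)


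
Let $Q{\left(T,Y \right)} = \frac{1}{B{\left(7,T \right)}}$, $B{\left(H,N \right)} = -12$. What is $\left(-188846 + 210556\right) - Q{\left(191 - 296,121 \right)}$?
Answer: $\frac{260521}{12} \approx 21710.0$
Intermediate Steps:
$Q{\left(T,Y \right)} = - \frac{1}{12}$ ($Q{\left(T,Y \right)} = \frac{1}{-12} = - \frac{1}{12}$)
$\left(-188846 + 210556\right) - Q{\left(191 - 296,121 \right)} = \left(-188846 + 210556\right) - - \frac{1}{12} = 21710 + \frac{1}{12} = \frac{260521}{12}$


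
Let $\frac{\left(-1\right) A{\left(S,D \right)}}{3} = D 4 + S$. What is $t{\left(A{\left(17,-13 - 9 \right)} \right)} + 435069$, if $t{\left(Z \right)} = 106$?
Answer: $435175$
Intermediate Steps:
$A{\left(S,D \right)} = - 12 D - 3 S$ ($A{\left(S,D \right)} = - 3 \left(D 4 + S\right) = - 3 \left(4 D + S\right) = - 3 \left(S + 4 D\right) = - 12 D - 3 S$)
$t{\left(A{\left(17,-13 - 9 \right)} \right)} + 435069 = 106 + 435069 = 435175$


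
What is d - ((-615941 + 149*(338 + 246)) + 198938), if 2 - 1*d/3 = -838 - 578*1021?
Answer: 2102921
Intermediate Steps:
d = 1772934 (d = 6 - 3*(-838 - 578*1021) = 6 - 3*(-838 - 590138) = 6 - 3*(-590976) = 6 + 1772928 = 1772934)
d - ((-615941 + 149*(338 + 246)) + 198938) = 1772934 - ((-615941 + 149*(338 + 246)) + 198938) = 1772934 - ((-615941 + 149*584) + 198938) = 1772934 - ((-615941 + 87016) + 198938) = 1772934 - (-528925 + 198938) = 1772934 - 1*(-329987) = 1772934 + 329987 = 2102921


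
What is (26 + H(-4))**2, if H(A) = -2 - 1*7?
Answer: 289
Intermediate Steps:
H(A) = -9 (H(A) = -2 - 7 = -9)
(26 + H(-4))**2 = (26 - 9)**2 = 17**2 = 289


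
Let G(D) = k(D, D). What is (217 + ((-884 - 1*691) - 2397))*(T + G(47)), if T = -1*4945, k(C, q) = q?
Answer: 18391990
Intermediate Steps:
G(D) = D
T = -4945
(217 + ((-884 - 1*691) - 2397))*(T + G(47)) = (217 + ((-884 - 1*691) - 2397))*(-4945 + 47) = (217 + ((-884 - 691) - 2397))*(-4898) = (217 + (-1575 - 2397))*(-4898) = (217 - 3972)*(-4898) = -3755*(-4898) = 18391990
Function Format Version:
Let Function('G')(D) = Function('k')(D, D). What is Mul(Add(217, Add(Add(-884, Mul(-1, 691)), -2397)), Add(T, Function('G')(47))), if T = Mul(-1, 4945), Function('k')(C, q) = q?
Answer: 18391990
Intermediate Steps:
Function('G')(D) = D
T = -4945
Mul(Add(217, Add(Add(-884, Mul(-1, 691)), -2397)), Add(T, Function('G')(47))) = Mul(Add(217, Add(Add(-884, Mul(-1, 691)), -2397)), Add(-4945, 47)) = Mul(Add(217, Add(Add(-884, -691), -2397)), -4898) = Mul(Add(217, Add(-1575, -2397)), -4898) = Mul(Add(217, -3972), -4898) = Mul(-3755, -4898) = 18391990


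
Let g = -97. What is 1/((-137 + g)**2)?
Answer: 1/54756 ≈ 1.8263e-5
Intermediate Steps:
1/((-137 + g)**2) = 1/((-137 - 97)**2) = 1/((-234)**2) = 1/54756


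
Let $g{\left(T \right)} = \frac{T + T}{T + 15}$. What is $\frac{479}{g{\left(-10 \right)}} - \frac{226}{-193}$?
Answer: $- \frac{91543}{772} \approx -118.58$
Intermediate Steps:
$g{\left(T \right)} = \frac{2 T}{15 + T}$
$\frac{479}{g{\left(-10 \right)}} - \frac{226}{-193} = \frac{479}{2 \left(-10\right) \frac{1}{15 - 10}} - \frac{226}{-193} = \frac{479}{2 \left(-10\right) \frac{1}{5}} - - \frac{226}{193} = \frac{479}{2 \left(-10\right) \frac{1}{5}} + \frac{226}{193} = \frac{479}{-4} + \frac{226}{193} = 479 \left(- \frac{1}{4}\right) + \frac{226}{193} = - \frac{479}{4} + \frac{226}{193} = - \frac{91543}{772}$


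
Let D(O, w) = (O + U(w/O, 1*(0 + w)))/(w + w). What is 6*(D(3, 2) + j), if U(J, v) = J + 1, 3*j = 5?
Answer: 17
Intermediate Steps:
j = 5/3 (j = (⅓)*5 = 5/3 ≈ 1.6667)
U(J, v) = 1 + J
D(O, w) = (1 + O + w/O)/(2*w) (D(O, w) = (O + (1 + w/O))/(w + w) = (1 + O + w/O)/((2*w)) = (1 + O + w/O)*(1/(2*w)) = (1 + O + w/O)/(2*w))
6*(D(3, 2) + j) = 6*((½)*(3 + 2 + 3²)/(3*2) + 5/3) = 6*((½)*(⅓)*(½)*(3 + 2 + 9) + 5/3) = 6*((½)*(⅓)*(½)*14 + 5/3) = 6*(7/6 + 5/3) = 6*(17/6) = 17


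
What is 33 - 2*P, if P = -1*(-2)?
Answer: 29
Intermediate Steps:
P = 2
33 - 2*P = 33 - 2*2 = 33 - 4 = 29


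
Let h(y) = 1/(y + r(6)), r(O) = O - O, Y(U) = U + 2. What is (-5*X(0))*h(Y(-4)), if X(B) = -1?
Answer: -5/2 ≈ -2.5000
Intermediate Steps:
Y(U) = 2 + U
r(O) = 0
h(y) = 1/y (h(y) = 1/(y + 0) = 1/y)
(-5*X(0))*h(Y(-4)) = (-5*(-1))/(2 - 4) = 5/(-2) = 5*(-½) = -5/2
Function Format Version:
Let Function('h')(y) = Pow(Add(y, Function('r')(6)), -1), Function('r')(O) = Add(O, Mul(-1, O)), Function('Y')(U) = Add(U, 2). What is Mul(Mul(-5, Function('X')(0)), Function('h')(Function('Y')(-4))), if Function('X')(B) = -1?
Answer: Rational(-5, 2) ≈ -2.5000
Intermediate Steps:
Function('Y')(U) = Add(2, U)
Function('r')(O) = 0
Function('h')(y) = Pow(y, -1) (Function('h')(y) = Pow(Add(y, 0), -1) = Pow(y, -1))
Mul(Mul(-5, Function('X')(0)), Function('h')(Function('Y')(-4))) = Mul(Mul(-5, -1), Pow(Add(2, -4), -1)) = Mul(5, Pow(-2, -1)) = Mul(5, Rational(-1, 2)) = Rational(-5, 2)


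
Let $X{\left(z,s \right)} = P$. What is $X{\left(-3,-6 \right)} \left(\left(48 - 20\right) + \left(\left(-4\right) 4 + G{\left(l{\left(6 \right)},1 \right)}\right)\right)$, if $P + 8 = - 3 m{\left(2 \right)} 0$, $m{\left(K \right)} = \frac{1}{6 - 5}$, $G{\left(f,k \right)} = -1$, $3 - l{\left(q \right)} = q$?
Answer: $-88$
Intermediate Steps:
$l{\left(q \right)} = 3 - q$
$m{\left(K \right)} = 1$ ($m{\left(K \right)} = 1^{-1} = 1$)
$P = -8$ ($P = -8 + \left(-3\right) 1 \cdot 0 = -8 - 0 = -8 + 0 = -8$)
$X{\left(z,s \right)} = -8$
$X{\left(-3,-6 \right)} \left(\left(48 - 20\right) + \left(\left(-4\right) 4 + G{\left(l{\left(6 \right)},1 \right)}\right)\right) = - 8 \left(\left(48 - 20\right) - 17\right) = - 8 \left(28 - 17\right) = \left(-8\right) 11 = -88$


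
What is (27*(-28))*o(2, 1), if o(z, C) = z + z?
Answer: -3024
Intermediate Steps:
o(z, C) = 2*z
(27*(-28))*o(2, 1) = (27*(-28))*(2*2) = -756*4 = -3024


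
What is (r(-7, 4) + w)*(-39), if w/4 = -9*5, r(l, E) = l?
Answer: 7293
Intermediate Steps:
w = -180 (w = 4*(-9*5) = 4*(-45) = -180)
(r(-7, 4) + w)*(-39) = (-7 - 180)*(-39) = -187*(-39) = 7293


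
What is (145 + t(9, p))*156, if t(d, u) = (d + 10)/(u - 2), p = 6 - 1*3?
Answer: 25584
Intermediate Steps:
p = 3 (p = 6 - 3 = 3)
t(d, u) = (10 + d)/(-2 + u)
(145 + t(9, p))*156 = (145 + (10 + 9)/(-2 + 3))*156 = (145 + 19/1)*156 = (145 + 1*19)*156 = (145 + 19)*156 = 164*156 = 25584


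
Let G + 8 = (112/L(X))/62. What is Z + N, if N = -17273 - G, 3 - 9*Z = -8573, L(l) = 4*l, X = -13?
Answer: -59163901/3627 ≈ -16312.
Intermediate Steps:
G = -3238/403 (G = -8 + (112/((4*(-13))))/62 = -8 + (112/(-52))*(1/62) = -8 + (112*(-1/52))*(1/62) = -8 - 28/13*1/62 = -8 - 14/403 = -3238/403 ≈ -8.0347)
Z = 8576/9 (Z = ⅓ - ⅑*(-8573) = ⅓ + 8573/9 = 8576/9 ≈ 952.89)
N = -6957781/403 (N = -17273 - 1*(-3238/403) = -17273 + 3238/403 = -6957781/403 ≈ -17265.)
Z + N = 8576/9 - 6957781/403 = -59163901/3627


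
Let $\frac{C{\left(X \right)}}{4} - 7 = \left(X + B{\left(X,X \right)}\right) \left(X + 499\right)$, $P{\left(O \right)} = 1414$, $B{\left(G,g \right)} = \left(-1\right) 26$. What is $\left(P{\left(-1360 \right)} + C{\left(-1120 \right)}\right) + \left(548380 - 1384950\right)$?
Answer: $2011536$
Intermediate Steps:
$B{\left(G,g \right)} = -26$
$C{\left(X \right)} = 28 + 4 \left(-26 + X\right) \left(499 + X\right)$ ($C{\left(X \right)} = 28 + 4 \left(X - 26\right) \left(X + 499\right) = 28 + 4 \left(-26 + X\right) \left(499 + X\right)$)
$\left(P{\left(-1360 \right)} + C{\left(-1120 \right)}\right) + \left(548380 - 1384950\right) = \left(1414 + \left(-51868 + 4 \left(-1120\right)^{2} + 1892 \left(-1120\right)\right)\right) + \left(548380 - 1384950\right) = \left(1414 - -2846692\right) - 836570 = \left(1414 + 2846692\right) - 836570 = 2848106 - 836570 = 2011536$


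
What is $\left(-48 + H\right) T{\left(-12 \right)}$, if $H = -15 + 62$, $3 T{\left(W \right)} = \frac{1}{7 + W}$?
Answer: $\frac{1}{15} \approx 0.066667$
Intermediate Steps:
$T{\left(W \right)} = \frac{1}{3 \left(7 + W\right)}$
$H = 47$
$\left(-48 + H\right) T{\left(-12 \right)} = \left(-48 + 47\right) \frac{1}{3 \left(7 - 12\right)} = - \frac{1}{3 \left(-5\right)} = - \frac{-1}{3 \cdot 5} = \left(-1\right) \left(- \frac{1}{15}\right) = \frac{1}{15}$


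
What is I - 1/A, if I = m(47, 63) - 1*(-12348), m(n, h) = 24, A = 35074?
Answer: 433935527/35074 ≈ 12372.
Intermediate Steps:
I = 12372 (I = 24 - 1*(-12348) = 24 + 12348 = 12372)
I - 1/A = 12372 - 1/35074 = 433935527/35074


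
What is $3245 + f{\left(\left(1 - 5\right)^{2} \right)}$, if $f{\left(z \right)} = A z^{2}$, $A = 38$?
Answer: $12973$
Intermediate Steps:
$f{\left(z \right)} = 38 z^{2}$
$3245 + f{\left(\left(1 - 5\right)^{2} \right)} = 3245 + 38 \left(\left(1 - 5\right)^{2}\right)^{2} = 3245 + 38 \left(\left(-4\right)^{2}\right)^{2} = 3245 + 38 \cdot 16^{2} = 3245 + 38 \cdot 256 = 3245 + 9728 = 12973$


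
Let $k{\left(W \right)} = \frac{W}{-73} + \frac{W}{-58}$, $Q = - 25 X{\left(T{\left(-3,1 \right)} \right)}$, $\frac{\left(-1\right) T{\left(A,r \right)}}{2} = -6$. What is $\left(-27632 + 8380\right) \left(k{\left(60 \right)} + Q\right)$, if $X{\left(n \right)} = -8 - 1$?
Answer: $- \frac{9094548540}{2117} \approx -4.296 \cdot 10^{6}$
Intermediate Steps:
$T{\left(A,r \right)} = 12$ ($T{\left(A,r \right)} = \left(-2\right) \left(-6\right) = 12$)
$X{\left(n \right)} = -9$ ($X{\left(n \right)} = -8 - 1 = -9$)
$Q = 225$ ($Q = \left(-25\right) \left(-9\right) = 225$)
$k{\left(W \right)} = - \frac{131 W}{4234}$ ($k{\left(W \right)} = W \left(- \frac{1}{73}\right) + W \left(- \frac{1}{58}\right) = - \frac{W}{73} - \frac{W}{58} = - \frac{131 W}{4234}$)
$\left(-27632 + 8380\right) \left(k{\left(60 \right)} + Q\right) = \left(-27632 + 8380\right) \left(\left(- \frac{131}{4234}\right) 60 + 225\right) = - 19252 \left(- \frac{3930}{2117} + 225\right) = \left(-19252\right) \frac{472395}{2117} = - \frac{9094548540}{2117}$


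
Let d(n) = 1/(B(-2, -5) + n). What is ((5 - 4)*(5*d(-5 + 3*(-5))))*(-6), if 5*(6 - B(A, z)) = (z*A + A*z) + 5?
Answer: 30/19 ≈ 1.5789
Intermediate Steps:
B(A, z) = 5 - 2*A*z/5 (B(A, z) = 6 - ((z*A + A*z) + 5)/5 = 6 - ((A*z + A*z) + 5)/5 = 6 - (2*A*z + 5)/5 = 6 - (5 + 2*A*z)/5 = 6 + (-1 - 2*A*z/5) = 5 - 2*A*z/5)
d(n) = 1/(1 + n) (d(n) = 1/((5 - ⅖*(-2)*(-5)) + n) = 1/((5 - 4) + n) = 1/(1 + n))
((5 - 4)*(5*d(-5 + 3*(-5))))*(-6) = ((5 - 4)*(5/(1 + (-5 + 3*(-5)))))*(-6) = (1*(5/(1 + (-5 - 15))))*(-6) = (1*(5/(1 - 20)))*(-6) = (1*(5/(-19)))*(-6) = (1*(5*(-1/19)))*(-6) = (1*(-5/19))*(-6) = -5/19*(-6) = 30/19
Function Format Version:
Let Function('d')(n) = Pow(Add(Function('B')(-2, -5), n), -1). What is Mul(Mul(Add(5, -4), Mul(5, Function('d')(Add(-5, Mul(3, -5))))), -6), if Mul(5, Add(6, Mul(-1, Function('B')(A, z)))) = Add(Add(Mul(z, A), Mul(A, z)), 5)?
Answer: Rational(30, 19) ≈ 1.5789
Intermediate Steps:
Function('B')(A, z) = Add(5, Mul(Rational(-2, 5), A, z)) (Function('B')(A, z) = Add(6, Mul(Rational(-1, 5), Add(Add(Mul(z, A), Mul(A, z)), 5))) = Add(6, Mul(Rational(-1, 5), Add(Add(Mul(A, z), Mul(A, z)), 5))) = Add(6, Mul(Rational(-1, 5), Add(Mul(2, A, z), 5))) = Add(6, Mul(Rational(-1, 5), Add(5, Mul(2, A, z)))) = Add(6, Add(-1, Mul(Rational(-2, 5), A, z))) = Add(5, Mul(Rational(-2, 5), A, z)))
Function('d')(n) = Pow(Add(1, n), -1) (Function('d')(n) = Pow(Add(Add(5, Mul(Rational(-2, 5), -2, -5)), n), -1) = Pow(Add(Add(5, -4), n), -1) = Pow(Add(1, n), -1))
Mul(Mul(Add(5, -4), Mul(5, Function('d')(Add(-5, Mul(3, -5))))), -6) = Mul(Mul(Add(5, -4), Mul(5, Pow(Add(1, Add(-5, Mul(3, -5))), -1))), -6) = Mul(Mul(1, Mul(5, Pow(Add(1, Add(-5, -15)), -1))), -6) = Mul(Mul(1, Mul(5, Pow(Add(1, -20), -1))), -6) = Mul(Mul(1, Mul(5, Pow(-19, -1))), -6) = Mul(Mul(1, Mul(5, Rational(-1, 19))), -6) = Mul(Mul(1, Rational(-5, 19)), -6) = Mul(Rational(-5, 19), -6) = Rational(30, 19)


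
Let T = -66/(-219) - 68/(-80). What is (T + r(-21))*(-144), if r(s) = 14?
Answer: -796356/365 ≈ -2181.8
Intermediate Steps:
T = 1681/1460 (T = -66*(-1/219) - 68*(-1/80) = 22/73 + 17/20 = 1681/1460 ≈ 1.1514)
(T + r(-21))*(-144) = (1681/1460 + 14)*(-144) = (22121/1460)*(-144) = -796356/365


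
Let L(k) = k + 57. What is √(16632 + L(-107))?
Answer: √16582 ≈ 128.77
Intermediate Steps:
L(k) = 57 + k
√(16632 + L(-107)) = √(16632 + (57 - 107)) = √(16632 - 50) = √16582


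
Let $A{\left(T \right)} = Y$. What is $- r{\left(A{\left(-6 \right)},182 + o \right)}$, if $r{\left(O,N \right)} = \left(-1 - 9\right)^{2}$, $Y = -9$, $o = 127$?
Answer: $-100$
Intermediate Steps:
$A{\left(T \right)} = -9$
$r{\left(O,N \right)} = 100$ ($r{\left(O,N \right)} = \left(-10\right)^{2} = 100$)
$- r{\left(A{\left(-6 \right)},182 + o \right)} = \left(-1\right) 100 = -100$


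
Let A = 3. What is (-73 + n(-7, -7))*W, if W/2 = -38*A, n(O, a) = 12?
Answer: 13908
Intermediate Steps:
W = -228 (W = 2*(-38*3) = 2*(-114) = -228)
(-73 + n(-7, -7))*W = (-73 + 12)*(-228) = -61*(-228) = 13908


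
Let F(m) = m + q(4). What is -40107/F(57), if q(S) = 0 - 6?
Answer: -13369/17 ≈ -786.41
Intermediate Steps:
q(S) = -6
F(m) = -6 + m (F(m) = m - 6 = -6 + m)
-40107/F(57) = -40107/(-6 + 57) = -40107/51 = -40107*1/51 = -13369/17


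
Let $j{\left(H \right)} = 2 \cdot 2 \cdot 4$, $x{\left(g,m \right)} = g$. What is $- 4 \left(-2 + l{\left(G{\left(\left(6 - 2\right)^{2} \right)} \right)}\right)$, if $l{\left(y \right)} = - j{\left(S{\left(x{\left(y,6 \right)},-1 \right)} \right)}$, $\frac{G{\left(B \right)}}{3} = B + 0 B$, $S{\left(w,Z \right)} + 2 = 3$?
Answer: $72$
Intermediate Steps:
$S{\left(w,Z \right)} = 1$ ($S{\left(w,Z \right)} = -2 + 3 = 1$)
$j{\left(H \right)} = 16$ ($j{\left(H \right)} = 4 \cdot 4 = 16$)
$G{\left(B \right)} = 3 B$ ($G{\left(B \right)} = 3 \left(B + 0 B\right) = 3 \left(B + 0\right) = 3 B$)
$l{\left(y \right)} = -16$ ($l{\left(y \right)} = \left(-1\right) 16 = -16$)
$- 4 \left(-2 + l{\left(G{\left(\left(6 - 2\right)^{2} \right)} \right)}\right) = - 4 \left(-2 - 16\right) = \left(-4\right) \left(-18\right) = 72$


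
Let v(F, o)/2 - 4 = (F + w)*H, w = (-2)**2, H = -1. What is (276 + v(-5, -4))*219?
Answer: 62634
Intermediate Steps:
w = 4
v(F, o) = -2*F (v(F, o) = 8 + 2*((F + 4)*(-1)) = 8 + 2*((4 + F)*(-1)) = 8 + 2*(-4 - F) = 8 + (-8 - 2*F) = -2*F)
(276 + v(-5, -4))*219 = (276 - 2*(-5))*219 = (276 + 10)*219 = 286*219 = 62634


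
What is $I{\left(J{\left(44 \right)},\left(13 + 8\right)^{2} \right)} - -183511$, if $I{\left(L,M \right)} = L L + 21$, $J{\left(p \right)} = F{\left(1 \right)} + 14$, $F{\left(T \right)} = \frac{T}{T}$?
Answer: $183757$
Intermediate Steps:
$F{\left(T \right)} = 1$
$J{\left(p \right)} = 15$ ($J{\left(p \right)} = 1 + 14 = 15$)
$I{\left(L,M \right)} = 21 + L^{2}$ ($I{\left(L,M \right)} = L^{2} + 21 = 21 + L^{2}$)
$I{\left(J{\left(44 \right)},\left(13 + 8\right)^{2} \right)} - -183511 = \left(21 + 15^{2}\right) - -183511 = \left(21 + 225\right) + 183511 = 246 + 183511 = 183757$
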